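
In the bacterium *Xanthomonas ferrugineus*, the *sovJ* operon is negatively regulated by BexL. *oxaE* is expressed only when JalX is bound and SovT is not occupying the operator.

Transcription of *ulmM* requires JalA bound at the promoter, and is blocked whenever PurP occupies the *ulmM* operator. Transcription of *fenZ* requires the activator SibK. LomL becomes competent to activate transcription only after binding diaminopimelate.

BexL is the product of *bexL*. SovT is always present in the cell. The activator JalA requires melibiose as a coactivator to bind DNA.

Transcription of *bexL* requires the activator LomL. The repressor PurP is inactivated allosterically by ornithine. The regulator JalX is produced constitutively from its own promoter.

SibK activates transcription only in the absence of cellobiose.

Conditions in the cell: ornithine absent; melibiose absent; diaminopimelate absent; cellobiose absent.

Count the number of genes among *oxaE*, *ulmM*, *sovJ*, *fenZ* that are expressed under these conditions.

2

JalX is produced constitutively and is active.
SovT is produced constitutively and is active.
With repressor SovT bound, *oxaE* is not transcribed.
→ *oxaE* is OFF.
Melibiose is absent, so JalA is inactive.
Ornithine is absent, so PurP is active.
With repressor PurP bound, *ulmM* is not transcribed.
→ *ulmM* is OFF.
Diaminopimelate is absent, so LomL is inactive.
Required activator LomL is absent, so *bexL* is not transcribed.
So BexL is not produced.
With no repressor bound, *sovJ* is transcribed.
→ *sovJ* is ON.
Cellobiose is absent, so SibK is active.
No repressor is bound and SibK is active, so *fenZ* is transcribed.
→ *fenZ* is ON.
2 of the 4 genes are transcribed.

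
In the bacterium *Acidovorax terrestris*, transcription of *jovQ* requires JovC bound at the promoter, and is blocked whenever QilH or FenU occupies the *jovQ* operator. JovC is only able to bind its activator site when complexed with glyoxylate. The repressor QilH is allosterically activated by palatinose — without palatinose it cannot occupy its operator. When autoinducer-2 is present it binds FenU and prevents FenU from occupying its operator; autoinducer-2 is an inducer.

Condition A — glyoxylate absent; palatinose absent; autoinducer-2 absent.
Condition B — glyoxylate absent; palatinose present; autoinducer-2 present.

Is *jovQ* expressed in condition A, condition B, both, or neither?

Condition A:
Glyoxylate is absent, so JovC is inactive.
Palatinose is absent, so QilH is inactive.
Autoinducer-2 is absent, so FenU is active.
With repressor FenU bound, *jovQ* is not transcribed.
→ *jovQ* is OFF in A.
Condition B:
Glyoxylate is absent, so JovC is inactive.
Palatinose is present, so QilH is active.
Autoinducer-2 is present, so FenU is inactive.
With repressor QilH bound, *jovQ* is not transcribed.
→ *jovQ* is OFF in B.

neither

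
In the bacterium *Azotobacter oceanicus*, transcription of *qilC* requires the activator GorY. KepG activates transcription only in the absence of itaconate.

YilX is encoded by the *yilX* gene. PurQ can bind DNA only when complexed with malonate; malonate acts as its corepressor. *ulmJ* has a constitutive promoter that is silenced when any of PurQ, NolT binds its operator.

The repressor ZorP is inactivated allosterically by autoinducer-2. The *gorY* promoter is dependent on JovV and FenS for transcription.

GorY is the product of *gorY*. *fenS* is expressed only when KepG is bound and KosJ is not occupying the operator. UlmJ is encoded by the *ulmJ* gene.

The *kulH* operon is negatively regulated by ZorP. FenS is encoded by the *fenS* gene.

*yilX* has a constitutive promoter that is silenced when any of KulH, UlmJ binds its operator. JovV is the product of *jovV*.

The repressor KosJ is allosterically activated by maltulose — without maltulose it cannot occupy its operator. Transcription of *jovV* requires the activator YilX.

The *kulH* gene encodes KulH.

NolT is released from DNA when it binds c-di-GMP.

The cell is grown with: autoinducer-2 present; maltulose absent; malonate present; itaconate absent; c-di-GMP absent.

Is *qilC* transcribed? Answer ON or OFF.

OFF

Autoinducer-2 is present, so ZorP is inactive.
With no repressor bound, *kulH* is transcribed.
So KulH is produced and active.
Malonate is present, so PurQ is active.
c-di-GMP is absent, so NolT is active.
With repressor PurQ bound, *ulmJ* is not transcribed.
So UlmJ is not produced.
With repressor KulH bound, *yilX* is not transcribed.
So YilX is not produced.
Required activator YilX is absent, so *jovV* is not transcribed.
So JovV is not produced.
Itaconate is absent, so KepG is active.
Maltulose is absent, so KosJ is inactive.
No repressor is bound and KepG is active, so *fenS* is transcribed.
So FenS is produced and active.
Required activator JovV is absent, so *gorY* is not transcribed.
So GorY is not produced.
Required activator GorY is absent, so *qilC* is not transcribed.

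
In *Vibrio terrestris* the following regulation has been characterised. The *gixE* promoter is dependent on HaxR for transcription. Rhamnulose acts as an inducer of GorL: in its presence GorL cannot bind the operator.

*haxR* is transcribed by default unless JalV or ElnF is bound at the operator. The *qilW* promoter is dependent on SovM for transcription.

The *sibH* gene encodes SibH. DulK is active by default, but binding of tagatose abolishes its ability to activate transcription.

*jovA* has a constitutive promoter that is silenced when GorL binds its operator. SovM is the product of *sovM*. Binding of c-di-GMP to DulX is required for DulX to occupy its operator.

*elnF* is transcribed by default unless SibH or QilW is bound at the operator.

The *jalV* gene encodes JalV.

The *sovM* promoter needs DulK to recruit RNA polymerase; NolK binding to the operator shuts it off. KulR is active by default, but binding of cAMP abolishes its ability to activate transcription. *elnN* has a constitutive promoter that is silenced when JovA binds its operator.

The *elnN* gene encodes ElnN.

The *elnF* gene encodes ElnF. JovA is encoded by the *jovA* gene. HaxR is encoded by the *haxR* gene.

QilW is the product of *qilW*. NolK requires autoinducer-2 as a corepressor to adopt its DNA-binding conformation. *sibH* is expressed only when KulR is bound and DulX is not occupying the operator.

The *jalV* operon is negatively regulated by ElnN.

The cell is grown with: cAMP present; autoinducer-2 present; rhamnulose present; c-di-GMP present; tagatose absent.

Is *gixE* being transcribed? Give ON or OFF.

OFF

Rhamnulose is present, so GorL is inactive.
With no repressor bound, *jovA* is transcribed.
So JovA is produced and active.
With repressor JovA bound, *elnN* is not transcribed.
So ElnN is not produced.
With no repressor bound, *jalV* is transcribed.
So JalV is produced and active.
cAMP is present, so KulR is inactive.
c-di-GMP is present, so DulX is active.
With repressor DulX bound, *sibH* is not transcribed.
So SibH is not produced.
Tagatose is absent, so DulK is active.
Autoinducer-2 is present, so NolK is active.
With repressor NolK bound, *sovM* is not transcribed.
So SovM is not produced.
Required activator SovM is absent, so *qilW* is not transcribed.
So QilW is not produced.
With no repressor bound, *elnF* is transcribed.
So ElnF is produced and active.
With repressor JalV bound, *haxR* is not transcribed.
So HaxR is not produced.
Required activator HaxR is absent, so *gixE* is not transcribed.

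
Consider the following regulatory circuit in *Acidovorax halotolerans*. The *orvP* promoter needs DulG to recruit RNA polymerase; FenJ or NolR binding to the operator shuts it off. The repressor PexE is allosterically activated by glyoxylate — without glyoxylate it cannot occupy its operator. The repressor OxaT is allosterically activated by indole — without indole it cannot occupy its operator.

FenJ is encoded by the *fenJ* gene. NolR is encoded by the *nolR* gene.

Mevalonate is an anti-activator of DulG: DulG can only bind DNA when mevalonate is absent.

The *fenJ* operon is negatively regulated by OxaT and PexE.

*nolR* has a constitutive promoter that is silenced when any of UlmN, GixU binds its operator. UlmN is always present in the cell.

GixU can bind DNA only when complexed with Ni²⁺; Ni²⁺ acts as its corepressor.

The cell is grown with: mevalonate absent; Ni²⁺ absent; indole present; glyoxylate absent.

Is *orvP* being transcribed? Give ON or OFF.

Mevalonate is absent, so DulG is active.
Indole is present, so OxaT is active.
Glyoxylate is absent, so PexE is inactive.
With repressor OxaT bound, *fenJ* is not transcribed.
So FenJ is not produced.
UlmN is produced constitutively and is active.
Ni²⁺ is absent, so GixU is inactive.
With repressor UlmN bound, *nolR* is not transcribed.
So NolR is not produced.
No repressor is bound and DulG is active, so *orvP* is transcribed.

ON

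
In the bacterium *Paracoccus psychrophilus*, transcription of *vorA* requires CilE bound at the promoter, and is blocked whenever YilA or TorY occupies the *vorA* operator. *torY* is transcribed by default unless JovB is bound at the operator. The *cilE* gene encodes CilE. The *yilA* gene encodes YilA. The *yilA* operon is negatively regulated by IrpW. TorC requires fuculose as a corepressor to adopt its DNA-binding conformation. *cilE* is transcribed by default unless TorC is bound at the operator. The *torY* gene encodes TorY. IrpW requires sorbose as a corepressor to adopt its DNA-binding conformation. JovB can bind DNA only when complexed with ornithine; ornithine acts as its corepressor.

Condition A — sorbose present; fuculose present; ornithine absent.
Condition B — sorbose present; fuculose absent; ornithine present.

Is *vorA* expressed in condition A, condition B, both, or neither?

Condition A:
Sorbose is present, so IrpW is active.
With repressor IrpW bound, *yilA* is not transcribed.
So YilA is not produced.
Fuculose is present, so TorC is active.
With repressor TorC bound, *cilE* is not transcribed.
So CilE is not produced.
Ornithine is absent, so JovB is inactive.
With no repressor bound, *torY* is transcribed.
So TorY is produced and active.
With repressor TorY bound, *vorA* is not transcribed.
→ *vorA* is OFF in A.
Condition B:
Sorbose is present, so IrpW is active.
With repressor IrpW bound, *yilA* is not transcribed.
So YilA is not produced.
Fuculose is absent, so TorC is inactive.
With no repressor bound, *cilE* is transcribed.
So CilE is produced and active.
Ornithine is present, so JovB is active.
With repressor JovB bound, *torY* is not transcribed.
So TorY is not produced.
No repressor is bound and CilE is active, so *vorA* is transcribed.
→ *vorA* is ON in B.

B only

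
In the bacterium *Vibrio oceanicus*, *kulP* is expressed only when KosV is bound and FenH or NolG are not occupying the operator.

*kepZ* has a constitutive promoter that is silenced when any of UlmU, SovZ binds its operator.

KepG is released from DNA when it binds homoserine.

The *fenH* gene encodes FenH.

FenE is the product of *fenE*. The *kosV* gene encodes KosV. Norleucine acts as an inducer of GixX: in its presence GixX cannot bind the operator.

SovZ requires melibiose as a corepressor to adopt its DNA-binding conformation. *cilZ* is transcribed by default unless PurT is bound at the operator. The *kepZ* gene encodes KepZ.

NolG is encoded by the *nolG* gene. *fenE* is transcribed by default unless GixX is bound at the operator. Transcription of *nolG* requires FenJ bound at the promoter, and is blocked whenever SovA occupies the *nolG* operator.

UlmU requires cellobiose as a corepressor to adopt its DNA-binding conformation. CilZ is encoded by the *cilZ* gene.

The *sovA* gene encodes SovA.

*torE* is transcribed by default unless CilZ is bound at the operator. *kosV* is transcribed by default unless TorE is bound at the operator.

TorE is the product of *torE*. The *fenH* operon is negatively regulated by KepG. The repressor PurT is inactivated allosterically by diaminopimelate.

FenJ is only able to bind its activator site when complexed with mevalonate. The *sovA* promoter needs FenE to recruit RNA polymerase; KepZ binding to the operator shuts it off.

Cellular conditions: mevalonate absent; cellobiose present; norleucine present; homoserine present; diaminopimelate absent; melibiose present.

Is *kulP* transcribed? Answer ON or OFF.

OFF

Diaminopimelate is absent, so PurT is active.
With repressor PurT bound, *cilZ* is not transcribed.
So CilZ is not produced.
With no repressor bound, *torE* is transcribed.
So TorE is produced and active.
With repressor TorE bound, *kosV* is not transcribed.
So KosV is not produced.
Homoserine is present, so KepG is inactive.
With no repressor bound, *fenH* is transcribed.
So FenH is produced and active.
Mevalonate is absent, so FenJ is inactive.
Cellobiose is present, so UlmU is active.
Melibiose is present, so SovZ is active.
With repressor UlmU bound, *kepZ* is not transcribed.
So KepZ is not produced.
Norleucine is present, so GixX is inactive.
With no repressor bound, *fenE* is transcribed.
So FenE is produced and active.
No repressor is bound and FenE is active, so *sovA* is transcribed.
So SovA is produced and active.
With repressor SovA bound, *nolG* is not transcribed.
So NolG is not produced.
With repressor FenH bound, *kulP* is not transcribed.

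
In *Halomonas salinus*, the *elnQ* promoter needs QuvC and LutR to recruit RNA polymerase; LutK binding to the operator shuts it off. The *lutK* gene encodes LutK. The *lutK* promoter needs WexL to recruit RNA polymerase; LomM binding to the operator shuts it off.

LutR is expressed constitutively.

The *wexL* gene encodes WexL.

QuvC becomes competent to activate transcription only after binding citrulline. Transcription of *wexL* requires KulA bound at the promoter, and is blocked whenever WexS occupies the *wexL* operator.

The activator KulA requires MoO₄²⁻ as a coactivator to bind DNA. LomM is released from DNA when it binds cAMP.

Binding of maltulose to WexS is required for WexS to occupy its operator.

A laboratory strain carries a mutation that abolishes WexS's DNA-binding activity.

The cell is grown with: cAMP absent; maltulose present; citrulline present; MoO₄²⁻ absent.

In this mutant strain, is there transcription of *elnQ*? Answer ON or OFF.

ON

Citrulline is present, so QuvC is active.
LutR is produced constitutively and is active.
MoO₄²⁻ is absent, so KulA is inactive.
WexS is non-functional in this strain, so it has no effect.
Required activator KulA is absent, so *wexL* is not transcribed.
So WexL is not produced.
cAMP is absent, so LomM is active.
With repressor LomM bound, *lutK* is not transcribed.
So LutK is not produced.
No repressor is bound and QuvC and LutR are active, so *elnQ* is transcribed.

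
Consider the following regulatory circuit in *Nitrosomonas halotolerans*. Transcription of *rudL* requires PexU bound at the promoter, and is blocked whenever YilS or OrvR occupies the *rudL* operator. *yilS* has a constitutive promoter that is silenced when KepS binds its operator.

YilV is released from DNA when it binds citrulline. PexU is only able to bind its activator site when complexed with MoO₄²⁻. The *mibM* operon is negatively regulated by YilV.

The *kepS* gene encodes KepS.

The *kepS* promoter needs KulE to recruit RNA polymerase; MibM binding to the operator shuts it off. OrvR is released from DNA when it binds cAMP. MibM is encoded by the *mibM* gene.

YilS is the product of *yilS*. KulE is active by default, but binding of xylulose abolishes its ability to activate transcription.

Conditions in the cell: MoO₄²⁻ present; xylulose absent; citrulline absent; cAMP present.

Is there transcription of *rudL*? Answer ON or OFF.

ON

MoO₄²⁻ is present, so PexU is active.
Citrulline is absent, so YilV is active.
With repressor YilV bound, *mibM* is not transcribed.
So MibM is not produced.
Xylulose is absent, so KulE is active.
No repressor is bound and KulE is active, so *kepS* is transcribed.
So KepS is produced and active.
With repressor KepS bound, *yilS* is not transcribed.
So YilS is not produced.
cAMP is present, so OrvR is inactive.
No repressor is bound and PexU is active, so *rudL* is transcribed.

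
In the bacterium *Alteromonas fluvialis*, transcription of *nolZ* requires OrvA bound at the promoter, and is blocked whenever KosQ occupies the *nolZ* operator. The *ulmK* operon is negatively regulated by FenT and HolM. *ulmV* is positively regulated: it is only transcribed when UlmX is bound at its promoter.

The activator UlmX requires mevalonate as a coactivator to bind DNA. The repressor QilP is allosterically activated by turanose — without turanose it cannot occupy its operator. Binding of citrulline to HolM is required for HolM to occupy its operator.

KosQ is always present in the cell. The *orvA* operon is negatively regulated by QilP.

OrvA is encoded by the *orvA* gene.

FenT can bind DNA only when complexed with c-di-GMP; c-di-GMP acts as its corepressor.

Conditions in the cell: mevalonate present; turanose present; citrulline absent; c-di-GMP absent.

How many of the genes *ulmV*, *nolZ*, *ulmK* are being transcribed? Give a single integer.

2

Mevalonate is present, so UlmX is active.
No repressor is bound and UlmX is active, so *ulmV* is transcribed.
→ *ulmV* is ON.
KosQ is produced constitutively and is active.
Turanose is present, so QilP is active.
With repressor QilP bound, *orvA* is not transcribed.
So OrvA is not produced.
With repressor KosQ bound, *nolZ* is not transcribed.
→ *nolZ* is OFF.
c-di-GMP is absent, so FenT is inactive.
Citrulline is absent, so HolM is inactive.
With no repressor bound, *ulmK* is transcribed.
→ *ulmK* is ON.
2 of the 3 genes are transcribed.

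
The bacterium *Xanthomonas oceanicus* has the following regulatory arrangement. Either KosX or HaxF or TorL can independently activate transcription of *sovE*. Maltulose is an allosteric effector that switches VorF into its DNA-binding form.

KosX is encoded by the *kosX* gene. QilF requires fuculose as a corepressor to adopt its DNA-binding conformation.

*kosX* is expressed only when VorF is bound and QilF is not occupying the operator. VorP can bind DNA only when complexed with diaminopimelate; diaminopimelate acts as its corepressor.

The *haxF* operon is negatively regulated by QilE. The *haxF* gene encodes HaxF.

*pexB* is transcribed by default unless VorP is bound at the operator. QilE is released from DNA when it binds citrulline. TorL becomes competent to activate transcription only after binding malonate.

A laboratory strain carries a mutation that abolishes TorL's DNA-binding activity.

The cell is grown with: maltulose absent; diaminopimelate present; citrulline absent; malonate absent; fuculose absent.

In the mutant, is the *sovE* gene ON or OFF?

Fuculose is absent, so QilF is inactive.
Maltulose is absent, so VorF is inactive.
Required activator VorF is absent, so *kosX* is not transcribed.
So KosX is not produced.
Citrulline is absent, so QilE is active.
With repressor QilE bound, *haxF* is not transcribed.
So HaxF is not produced.
TorL is non-functional in this strain, so it has no effect.
No activator is available at the *sovE* promoter, so *sovE* is not transcribed.

OFF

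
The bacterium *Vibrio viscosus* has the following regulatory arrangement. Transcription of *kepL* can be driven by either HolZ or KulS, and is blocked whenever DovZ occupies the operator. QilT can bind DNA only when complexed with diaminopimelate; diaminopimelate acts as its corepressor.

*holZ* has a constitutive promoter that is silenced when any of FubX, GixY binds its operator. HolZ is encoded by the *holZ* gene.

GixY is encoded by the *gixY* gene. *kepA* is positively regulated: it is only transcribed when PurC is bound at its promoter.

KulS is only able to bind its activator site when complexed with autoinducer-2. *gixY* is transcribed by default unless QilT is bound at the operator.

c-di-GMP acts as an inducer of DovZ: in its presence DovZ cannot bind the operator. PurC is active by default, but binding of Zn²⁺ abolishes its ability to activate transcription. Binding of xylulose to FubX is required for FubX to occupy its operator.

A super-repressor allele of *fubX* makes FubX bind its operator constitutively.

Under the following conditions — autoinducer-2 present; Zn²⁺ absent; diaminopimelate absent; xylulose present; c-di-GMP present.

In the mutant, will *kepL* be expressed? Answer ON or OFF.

ON

FubX is constitutively active in this strain.
Diaminopimelate is absent, so QilT is inactive.
With no repressor bound, *gixY* is transcribed.
So GixY is produced and active.
With repressor FubX bound, *holZ* is not transcribed.
So HolZ is not produced.
c-di-GMP is present, so DovZ is inactive.
Autoinducer-2 is present, so KulS is active.
Activator KulS is present, so *kepL* is transcribed.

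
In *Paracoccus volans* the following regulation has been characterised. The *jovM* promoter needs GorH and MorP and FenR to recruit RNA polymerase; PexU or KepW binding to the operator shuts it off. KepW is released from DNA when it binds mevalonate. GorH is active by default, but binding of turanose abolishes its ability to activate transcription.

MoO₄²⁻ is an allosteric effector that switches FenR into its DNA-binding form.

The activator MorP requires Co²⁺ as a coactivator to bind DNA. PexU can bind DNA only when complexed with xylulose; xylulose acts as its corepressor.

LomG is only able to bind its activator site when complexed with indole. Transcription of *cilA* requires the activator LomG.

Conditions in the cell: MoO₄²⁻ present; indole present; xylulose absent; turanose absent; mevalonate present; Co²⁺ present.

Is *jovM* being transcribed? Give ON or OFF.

Turanose is absent, so GorH is active.
Xylulose is absent, so PexU is inactive.
Co²⁺ is present, so MorP is active.
Mevalonate is present, so KepW is inactive.
MoO₄²⁻ is present, so FenR is active.
No repressor is bound and GorH and MorP and FenR are active, so *jovM* is transcribed.

ON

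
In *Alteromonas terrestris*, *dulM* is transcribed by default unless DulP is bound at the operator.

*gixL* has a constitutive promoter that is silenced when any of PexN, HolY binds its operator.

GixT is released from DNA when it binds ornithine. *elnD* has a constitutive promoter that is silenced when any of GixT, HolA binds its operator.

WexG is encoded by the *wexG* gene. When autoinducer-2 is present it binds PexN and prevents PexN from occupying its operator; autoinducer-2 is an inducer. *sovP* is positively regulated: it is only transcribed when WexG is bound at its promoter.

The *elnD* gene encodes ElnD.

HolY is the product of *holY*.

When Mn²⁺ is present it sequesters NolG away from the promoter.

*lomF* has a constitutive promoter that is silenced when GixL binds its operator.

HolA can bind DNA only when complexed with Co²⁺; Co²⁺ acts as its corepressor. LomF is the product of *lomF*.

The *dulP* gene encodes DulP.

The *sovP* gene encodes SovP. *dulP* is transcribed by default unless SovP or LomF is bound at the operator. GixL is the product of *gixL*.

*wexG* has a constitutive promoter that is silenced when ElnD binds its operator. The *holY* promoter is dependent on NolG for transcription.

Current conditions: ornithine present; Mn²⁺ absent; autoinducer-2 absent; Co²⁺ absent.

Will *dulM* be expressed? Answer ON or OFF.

Ornithine is present, so GixT is inactive.
Co²⁺ is absent, so HolA is inactive.
With no repressor bound, *elnD* is transcribed.
So ElnD is produced and active.
With repressor ElnD bound, *wexG* is not transcribed.
So WexG is not produced.
Required activator WexG is absent, so *sovP* is not transcribed.
So SovP is not produced.
Autoinducer-2 is absent, so PexN is active.
Mn²⁺ is absent, so NolG is active.
No repressor is bound and NolG is active, so *holY* is transcribed.
So HolY is produced and active.
With repressor PexN bound, *gixL* is not transcribed.
So GixL is not produced.
With no repressor bound, *lomF* is transcribed.
So LomF is produced and active.
With repressor LomF bound, *dulP* is not transcribed.
So DulP is not produced.
With no repressor bound, *dulM* is transcribed.

ON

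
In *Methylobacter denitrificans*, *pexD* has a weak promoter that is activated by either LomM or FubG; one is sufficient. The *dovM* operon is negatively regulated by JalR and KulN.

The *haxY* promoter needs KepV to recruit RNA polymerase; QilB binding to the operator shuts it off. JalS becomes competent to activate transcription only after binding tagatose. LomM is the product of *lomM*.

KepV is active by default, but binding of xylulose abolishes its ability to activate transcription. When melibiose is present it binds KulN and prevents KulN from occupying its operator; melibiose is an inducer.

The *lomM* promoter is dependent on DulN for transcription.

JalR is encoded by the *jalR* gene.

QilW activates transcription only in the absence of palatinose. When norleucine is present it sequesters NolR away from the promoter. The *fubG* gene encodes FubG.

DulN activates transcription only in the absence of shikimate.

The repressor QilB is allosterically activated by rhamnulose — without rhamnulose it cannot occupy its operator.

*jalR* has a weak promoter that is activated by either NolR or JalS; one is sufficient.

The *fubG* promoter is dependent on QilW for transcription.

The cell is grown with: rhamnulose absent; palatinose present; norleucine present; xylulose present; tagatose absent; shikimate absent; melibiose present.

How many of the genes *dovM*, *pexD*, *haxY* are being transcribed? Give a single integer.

2

Norleucine is present, so NolR is inactive.
Tagatose is absent, so JalS is inactive.
No activator is available at the *jalR* promoter, so *jalR* is not transcribed.
So JalR is not produced.
Melibiose is present, so KulN is inactive.
With no repressor bound, *dovM* is transcribed.
→ *dovM* is ON.
Shikimate is absent, so DulN is active.
No repressor is bound and DulN is active, so *lomM* is transcribed.
So LomM is produced and active.
Palatinose is present, so QilW is inactive.
Required activator QilW is absent, so *fubG* is not transcribed.
So FubG is not produced.
Activator LomM is present, so *pexD* is transcribed.
→ *pexD* is ON.
Rhamnulose is absent, so QilB is inactive.
Xylulose is present, so KepV is inactive.
Required activator KepV is absent, so *haxY* is not transcribed.
→ *haxY* is OFF.
2 of the 3 genes are transcribed.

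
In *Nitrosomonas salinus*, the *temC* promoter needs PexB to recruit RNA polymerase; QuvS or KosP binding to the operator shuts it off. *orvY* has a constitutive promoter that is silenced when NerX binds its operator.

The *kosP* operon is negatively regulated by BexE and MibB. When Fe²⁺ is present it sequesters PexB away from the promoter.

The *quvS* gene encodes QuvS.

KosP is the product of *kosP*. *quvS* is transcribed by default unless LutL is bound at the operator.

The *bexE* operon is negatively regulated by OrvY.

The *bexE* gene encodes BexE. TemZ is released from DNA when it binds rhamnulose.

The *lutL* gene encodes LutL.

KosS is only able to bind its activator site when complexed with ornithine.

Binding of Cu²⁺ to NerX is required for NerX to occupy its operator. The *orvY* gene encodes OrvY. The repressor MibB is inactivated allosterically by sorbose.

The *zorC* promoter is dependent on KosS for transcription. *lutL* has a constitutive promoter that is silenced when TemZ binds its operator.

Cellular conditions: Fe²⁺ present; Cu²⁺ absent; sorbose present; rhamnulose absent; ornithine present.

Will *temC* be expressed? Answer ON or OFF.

Rhamnulose is absent, so TemZ is active.
With repressor TemZ bound, *lutL* is not transcribed.
So LutL is not produced.
With no repressor bound, *quvS* is transcribed.
So QuvS is produced and active.
Cu²⁺ is absent, so NerX is inactive.
With no repressor bound, *orvY* is transcribed.
So OrvY is produced and active.
With repressor OrvY bound, *bexE* is not transcribed.
So BexE is not produced.
Sorbose is present, so MibB is inactive.
With no repressor bound, *kosP* is transcribed.
So KosP is produced and active.
Fe²⁺ is present, so PexB is inactive.
With repressor QuvS bound, *temC* is not transcribed.

OFF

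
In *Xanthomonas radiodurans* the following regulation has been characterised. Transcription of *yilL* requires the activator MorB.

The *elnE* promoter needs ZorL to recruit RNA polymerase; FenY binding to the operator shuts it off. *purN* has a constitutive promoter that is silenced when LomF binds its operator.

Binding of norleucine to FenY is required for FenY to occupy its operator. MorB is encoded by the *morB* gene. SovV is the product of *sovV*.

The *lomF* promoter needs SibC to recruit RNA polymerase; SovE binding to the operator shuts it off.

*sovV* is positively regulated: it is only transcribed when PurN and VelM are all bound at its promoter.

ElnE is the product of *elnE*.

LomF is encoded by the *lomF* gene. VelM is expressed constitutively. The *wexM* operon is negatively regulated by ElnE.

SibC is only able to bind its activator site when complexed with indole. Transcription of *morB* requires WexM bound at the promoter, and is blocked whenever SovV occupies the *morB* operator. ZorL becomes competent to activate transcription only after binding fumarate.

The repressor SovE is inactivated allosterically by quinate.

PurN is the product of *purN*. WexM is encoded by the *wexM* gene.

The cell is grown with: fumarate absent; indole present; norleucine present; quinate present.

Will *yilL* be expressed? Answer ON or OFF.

Quinate is present, so SovE is inactive.
Indole is present, so SibC is active.
No repressor is bound and SibC is active, so *lomF* is transcribed.
So LomF is produced and active.
With repressor LomF bound, *purN* is not transcribed.
So PurN is not produced.
VelM is produced constitutively and is active.
Required activator PurN is absent, so *sovV* is not transcribed.
So SovV is not produced.
Norleucine is present, so FenY is active.
Fumarate is absent, so ZorL is inactive.
With repressor FenY bound, *elnE* is not transcribed.
So ElnE is not produced.
With no repressor bound, *wexM* is transcribed.
So WexM is produced and active.
No repressor is bound and WexM is active, so *morB* is transcribed.
So MorB is produced and active.
No repressor is bound and MorB is active, so *yilL* is transcribed.

ON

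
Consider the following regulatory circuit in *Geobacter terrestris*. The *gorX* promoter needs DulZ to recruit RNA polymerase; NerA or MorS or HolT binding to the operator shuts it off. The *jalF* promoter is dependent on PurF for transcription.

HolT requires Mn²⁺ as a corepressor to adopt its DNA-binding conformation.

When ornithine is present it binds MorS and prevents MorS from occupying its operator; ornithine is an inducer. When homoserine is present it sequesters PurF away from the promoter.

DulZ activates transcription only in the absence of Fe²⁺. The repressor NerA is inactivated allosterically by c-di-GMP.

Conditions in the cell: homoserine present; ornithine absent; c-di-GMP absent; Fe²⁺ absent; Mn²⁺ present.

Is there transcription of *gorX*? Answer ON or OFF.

OFF

c-di-GMP is absent, so NerA is active.
Fe²⁺ is absent, so DulZ is active.
Ornithine is absent, so MorS is active.
Mn²⁺ is present, so HolT is active.
With repressor NerA bound, *gorX* is not transcribed.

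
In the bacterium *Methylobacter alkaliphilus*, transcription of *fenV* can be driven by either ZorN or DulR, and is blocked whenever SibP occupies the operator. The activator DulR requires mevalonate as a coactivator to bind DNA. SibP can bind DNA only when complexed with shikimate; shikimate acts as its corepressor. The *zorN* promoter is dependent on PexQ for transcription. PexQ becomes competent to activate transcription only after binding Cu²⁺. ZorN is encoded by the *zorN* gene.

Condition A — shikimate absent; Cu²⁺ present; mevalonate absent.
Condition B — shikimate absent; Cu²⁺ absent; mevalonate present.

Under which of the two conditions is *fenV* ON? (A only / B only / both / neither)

Condition A:
Shikimate is absent, so SibP is inactive.
Cu²⁺ is present, so PexQ is active.
No repressor is bound and PexQ is active, so *zorN* is transcribed.
So ZorN is produced and active.
Mevalonate is absent, so DulR is inactive.
Activator ZorN is present, so *fenV* is transcribed.
→ *fenV* is ON in A.
Condition B:
Shikimate is absent, so SibP is inactive.
Cu²⁺ is absent, so PexQ is inactive.
Required activator PexQ is absent, so *zorN* is not transcribed.
So ZorN is not produced.
Mevalonate is present, so DulR is active.
Activator DulR is present, so *fenV* is transcribed.
→ *fenV* is ON in B.

both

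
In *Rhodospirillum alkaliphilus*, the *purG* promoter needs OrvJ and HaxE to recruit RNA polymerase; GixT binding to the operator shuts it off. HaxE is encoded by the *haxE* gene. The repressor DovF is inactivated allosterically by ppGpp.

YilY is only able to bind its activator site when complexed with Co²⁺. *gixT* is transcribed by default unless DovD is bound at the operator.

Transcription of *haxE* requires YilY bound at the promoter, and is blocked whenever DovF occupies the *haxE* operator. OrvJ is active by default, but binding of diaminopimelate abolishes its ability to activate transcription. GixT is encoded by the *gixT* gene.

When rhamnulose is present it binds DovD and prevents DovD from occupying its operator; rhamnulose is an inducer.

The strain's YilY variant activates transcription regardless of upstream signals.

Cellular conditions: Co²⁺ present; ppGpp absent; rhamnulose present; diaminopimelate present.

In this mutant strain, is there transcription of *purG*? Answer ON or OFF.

Rhamnulose is present, so DovD is inactive.
With no repressor bound, *gixT* is transcribed.
So GixT is produced and active.
Diaminopimelate is present, so OrvJ is inactive.
ppGpp is absent, so DovF is active.
YilY is constitutively active in this strain.
With repressor DovF bound, *haxE* is not transcribed.
So HaxE is not produced.
With repressor GixT bound, *purG* is not transcribed.

OFF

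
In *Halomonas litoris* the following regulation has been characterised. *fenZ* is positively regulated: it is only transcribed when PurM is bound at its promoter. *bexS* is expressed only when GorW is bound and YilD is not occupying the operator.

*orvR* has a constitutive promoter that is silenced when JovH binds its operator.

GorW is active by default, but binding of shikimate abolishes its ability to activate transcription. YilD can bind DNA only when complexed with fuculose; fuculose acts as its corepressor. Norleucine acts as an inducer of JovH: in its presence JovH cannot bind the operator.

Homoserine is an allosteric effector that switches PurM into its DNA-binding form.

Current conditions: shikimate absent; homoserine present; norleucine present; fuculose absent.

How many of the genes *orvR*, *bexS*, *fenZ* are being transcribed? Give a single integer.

3

Norleucine is present, so JovH is inactive.
With no repressor bound, *orvR* is transcribed.
→ *orvR* is ON.
Shikimate is absent, so GorW is active.
Fuculose is absent, so YilD is inactive.
No repressor is bound and GorW is active, so *bexS* is transcribed.
→ *bexS* is ON.
Homoserine is present, so PurM is active.
No repressor is bound and PurM is active, so *fenZ* is transcribed.
→ *fenZ* is ON.
3 of the 3 genes are transcribed.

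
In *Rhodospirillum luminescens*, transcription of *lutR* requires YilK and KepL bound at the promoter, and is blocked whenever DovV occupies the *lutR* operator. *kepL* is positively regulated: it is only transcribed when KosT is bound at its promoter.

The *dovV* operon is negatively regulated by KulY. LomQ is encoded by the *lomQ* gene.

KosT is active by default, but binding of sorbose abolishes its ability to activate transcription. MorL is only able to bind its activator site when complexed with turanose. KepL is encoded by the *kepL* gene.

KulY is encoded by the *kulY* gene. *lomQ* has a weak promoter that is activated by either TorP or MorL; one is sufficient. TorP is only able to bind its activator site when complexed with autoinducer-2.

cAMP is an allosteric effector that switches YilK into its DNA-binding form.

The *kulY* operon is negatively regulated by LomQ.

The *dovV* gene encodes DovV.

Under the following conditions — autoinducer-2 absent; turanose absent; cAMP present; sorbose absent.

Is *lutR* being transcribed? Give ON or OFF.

cAMP is present, so YilK is active.
Sorbose is absent, so KosT is active.
No repressor is bound and KosT is active, so *kepL* is transcribed.
So KepL is produced and active.
Autoinducer-2 is absent, so TorP is inactive.
Turanose is absent, so MorL is inactive.
No activator is available at the *lomQ* promoter, so *lomQ* is not transcribed.
So LomQ is not produced.
With no repressor bound, *kulY* is transcribed.
So KulY is produced and active.
With repressor KulY bound, *dovV* is not transcribed.
So DovV is not produced.
No repressor is bound and YilK and KepL are active, so *lutR* is transcribed.

ON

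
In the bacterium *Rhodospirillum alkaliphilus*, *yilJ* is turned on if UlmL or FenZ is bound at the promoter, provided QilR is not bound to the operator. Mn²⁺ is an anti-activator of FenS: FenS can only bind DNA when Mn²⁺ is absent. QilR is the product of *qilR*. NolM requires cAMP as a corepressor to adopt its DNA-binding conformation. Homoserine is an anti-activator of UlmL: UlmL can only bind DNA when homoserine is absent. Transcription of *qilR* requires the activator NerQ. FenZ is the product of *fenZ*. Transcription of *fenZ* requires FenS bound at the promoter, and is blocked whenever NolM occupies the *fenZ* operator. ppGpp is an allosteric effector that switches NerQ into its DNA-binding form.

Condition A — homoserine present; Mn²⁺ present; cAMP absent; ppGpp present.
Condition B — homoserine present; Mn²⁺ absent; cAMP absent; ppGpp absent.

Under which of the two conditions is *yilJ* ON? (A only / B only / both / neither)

B only

Condition A:
Homoserine is present, so UlmL is inactive.
Mn²⁺ is present, so FenS is inactive.
cAMP is absent, so NolM is inactive.
Required activator FenS is absent, so *fenZ* is not transcribed.
So FenZ is not produced.
ppGpp is present, so NerQ is active.
No repressor is bound and NerQ is active, so *qilR* is transcribed.
So QilR is produced and active.
With repressor QilR bound, *yilJ* is not transcribed.
→ *yilJ* is OFF in A.
Condition B:
Homoserine is present, so UlmL is inactive.
Mn²⁺ is absent, so FenS is active.
cAMP is absent, so NolM is inactive.
No repressor is bound and FenS is active, so *fenZ* is transcribed.
So FenZ is produced and active.
ppGpp is absent, so NerQ is inactive.
Required activator NerQ is absent, so *qilR* is not transcribed.
So QilR is not produced.
Activator FenZ is present, so *yilJ* is transcribed.
→ *yilJ* is ON in B.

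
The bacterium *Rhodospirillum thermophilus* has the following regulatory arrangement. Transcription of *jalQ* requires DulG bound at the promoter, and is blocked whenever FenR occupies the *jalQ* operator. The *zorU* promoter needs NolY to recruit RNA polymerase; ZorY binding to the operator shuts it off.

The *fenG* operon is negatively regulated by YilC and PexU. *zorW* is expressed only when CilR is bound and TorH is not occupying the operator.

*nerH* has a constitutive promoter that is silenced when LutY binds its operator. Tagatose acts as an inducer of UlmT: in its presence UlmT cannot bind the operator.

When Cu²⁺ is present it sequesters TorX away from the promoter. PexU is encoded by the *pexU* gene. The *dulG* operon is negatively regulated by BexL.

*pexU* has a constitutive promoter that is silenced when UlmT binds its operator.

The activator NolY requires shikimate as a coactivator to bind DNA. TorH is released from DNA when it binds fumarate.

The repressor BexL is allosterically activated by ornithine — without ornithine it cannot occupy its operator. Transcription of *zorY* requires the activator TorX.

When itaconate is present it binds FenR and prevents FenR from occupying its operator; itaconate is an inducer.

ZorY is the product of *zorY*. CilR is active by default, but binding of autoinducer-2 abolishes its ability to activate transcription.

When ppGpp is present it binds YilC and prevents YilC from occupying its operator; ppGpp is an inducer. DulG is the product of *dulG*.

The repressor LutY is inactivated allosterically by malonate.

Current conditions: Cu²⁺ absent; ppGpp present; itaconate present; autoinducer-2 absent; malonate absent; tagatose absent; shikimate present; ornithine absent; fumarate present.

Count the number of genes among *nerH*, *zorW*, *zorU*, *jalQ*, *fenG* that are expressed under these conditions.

Malonate is absent, so LutY is active.
With repressor LutY bound, *nerH* is not transcribed.
→ *nerH* is OFF.
Fumarate is present, so TorH is inactive.
Autoinducer-2 is absent, so CilR is active.
No repressor is bound and CilR is active, so *zorW* is transcribed.
→ *zorW* is ON.
Cu²⁺ is absent, so TorX is active.
No repressor is bound and TorX is active, so *zorY* is transcribed.
So ZorY is produced and active.
Shikimate is present, so NolY is active.
With repressor ZorY bound, *zorU* is not transcribed.
→ *zorU* is OFF.
Itaconate is present, so FenR is inactive.
Ornithine is absent, so BexL is inactive.
With no repressor bound, *dulG* is transcribed.
So DulG is produced and active.
No repressor is bound and DulG is active, so *jalQ* is transcribed.
→ *jalQ* is ON.
ppGpp is present, so YilC is inactive.
Tagatose is absent, so UlmT is active.
With repressor UlmT bound, *pexU* is not transcribed.
So PexU is not produced.
With no repressor bound, *fenG* is transcribed.
→ *fenG* is ON.
3 of the 5 genes are transcribed.

3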